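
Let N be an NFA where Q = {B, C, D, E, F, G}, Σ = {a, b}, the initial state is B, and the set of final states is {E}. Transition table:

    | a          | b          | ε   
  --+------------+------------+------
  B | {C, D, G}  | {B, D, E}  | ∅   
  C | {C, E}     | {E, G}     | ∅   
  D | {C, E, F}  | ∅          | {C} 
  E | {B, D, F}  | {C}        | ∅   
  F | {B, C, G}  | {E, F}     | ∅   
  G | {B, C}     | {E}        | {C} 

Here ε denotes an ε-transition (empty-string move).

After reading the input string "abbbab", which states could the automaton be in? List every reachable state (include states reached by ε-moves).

{B, C, D, E, F, G}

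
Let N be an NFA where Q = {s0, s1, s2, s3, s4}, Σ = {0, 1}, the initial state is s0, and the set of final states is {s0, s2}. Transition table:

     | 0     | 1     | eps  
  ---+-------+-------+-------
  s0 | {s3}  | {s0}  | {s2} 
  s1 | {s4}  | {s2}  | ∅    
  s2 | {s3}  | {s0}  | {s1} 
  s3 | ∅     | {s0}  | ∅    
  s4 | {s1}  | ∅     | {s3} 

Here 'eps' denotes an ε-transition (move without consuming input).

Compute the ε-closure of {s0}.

Begin with {s0}.
ε-move s0 → s2; add s2.
ε-move s2 → s1; add s1.

{s0, s1, s2}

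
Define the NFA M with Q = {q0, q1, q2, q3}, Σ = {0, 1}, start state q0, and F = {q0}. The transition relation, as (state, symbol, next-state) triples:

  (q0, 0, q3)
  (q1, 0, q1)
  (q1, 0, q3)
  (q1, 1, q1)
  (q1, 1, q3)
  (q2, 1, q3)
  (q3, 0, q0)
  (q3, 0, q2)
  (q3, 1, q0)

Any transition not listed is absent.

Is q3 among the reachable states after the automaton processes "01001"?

Start in {q0}.
Read '0': q0→{q3}; now {q3}.
Read '1': q3→{q0}; now {q0}.
Read '0': q0→{q3}; now {q3}.
Read '0': q3→{q0, q2}; now {q0, q2}.
Read '1': q0→∅, q2→{q3}; now {q3}.
State q3 is in {q3}.

Yes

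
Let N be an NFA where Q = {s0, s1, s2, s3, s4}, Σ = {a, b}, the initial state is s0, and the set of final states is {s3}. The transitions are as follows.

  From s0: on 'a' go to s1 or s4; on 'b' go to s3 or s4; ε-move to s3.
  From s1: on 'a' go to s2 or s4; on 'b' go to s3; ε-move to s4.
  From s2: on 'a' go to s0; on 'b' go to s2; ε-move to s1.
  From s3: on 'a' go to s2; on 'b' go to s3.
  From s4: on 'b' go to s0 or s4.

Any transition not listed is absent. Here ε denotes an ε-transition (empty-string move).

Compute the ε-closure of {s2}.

Begin with {s2}.
ε-move s2 → s1; add s1.
ε-move s1 → s4; add s4.

{s1, s2, s4}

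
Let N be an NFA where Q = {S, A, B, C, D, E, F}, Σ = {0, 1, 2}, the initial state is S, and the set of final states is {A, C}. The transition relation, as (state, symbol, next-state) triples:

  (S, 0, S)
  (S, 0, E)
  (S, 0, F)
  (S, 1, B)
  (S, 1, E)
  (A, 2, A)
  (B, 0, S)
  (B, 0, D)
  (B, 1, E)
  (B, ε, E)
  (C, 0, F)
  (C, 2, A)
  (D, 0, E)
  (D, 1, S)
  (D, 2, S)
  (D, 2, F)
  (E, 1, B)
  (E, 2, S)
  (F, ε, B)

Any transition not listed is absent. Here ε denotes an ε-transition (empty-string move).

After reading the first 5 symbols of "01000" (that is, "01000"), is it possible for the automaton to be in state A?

Start in {S}.
Read '0': {S} → {S, B, E, F}.
Read '1': {S, B, E, F} → {B, E}.
Read '0': {B, E} → {S, D}.
Read '0': {S, D} → {S, B, E, F}.
Read '0': {S, B, E, F} → {S, B, D, E, F}.
State A is not in {S, B, D, E, F}.

No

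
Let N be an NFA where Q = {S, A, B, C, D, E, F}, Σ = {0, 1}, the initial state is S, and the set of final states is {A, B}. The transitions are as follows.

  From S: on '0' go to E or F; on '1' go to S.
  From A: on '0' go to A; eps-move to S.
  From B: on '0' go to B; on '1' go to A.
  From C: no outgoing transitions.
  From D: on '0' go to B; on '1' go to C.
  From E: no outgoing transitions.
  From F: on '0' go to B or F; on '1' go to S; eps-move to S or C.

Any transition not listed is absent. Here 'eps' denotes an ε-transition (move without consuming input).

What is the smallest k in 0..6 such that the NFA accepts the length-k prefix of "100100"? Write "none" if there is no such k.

3

Start in {S}.
Read '1': S→{S}; now {S}.
Read '0': S→{E, F}; union {E, F}; ε-closure = {S, C, E, F}.
Read '0': S→{E, F}, C→∅, E→∅, F→{B, F}; union {B, E, F}; ε-closure = {S, B, C, E, F}.
None of the earlier sets intersect F, but {S, B, C, E, F} does.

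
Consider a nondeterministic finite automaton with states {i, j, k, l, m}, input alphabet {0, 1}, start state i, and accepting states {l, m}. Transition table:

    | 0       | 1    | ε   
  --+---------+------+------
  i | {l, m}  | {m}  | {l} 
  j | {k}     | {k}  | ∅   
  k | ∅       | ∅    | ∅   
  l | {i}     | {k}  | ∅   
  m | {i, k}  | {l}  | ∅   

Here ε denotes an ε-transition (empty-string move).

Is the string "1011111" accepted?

No

Start: ε-closure({i}) = {i, l}.
Read '1': {i, l} → {k, m}.
Read '0': {k, m} → {i, k, l}.
Read '1': {i, k, l} → {k, m}.
Read '1': {k, m} → {l}.
Read '1': {l} → {k}.
Read '1': {k} → ∅.
The set is empty and remains empty for the remaining 1 symbol.
The final set ∅ contains no accepting state.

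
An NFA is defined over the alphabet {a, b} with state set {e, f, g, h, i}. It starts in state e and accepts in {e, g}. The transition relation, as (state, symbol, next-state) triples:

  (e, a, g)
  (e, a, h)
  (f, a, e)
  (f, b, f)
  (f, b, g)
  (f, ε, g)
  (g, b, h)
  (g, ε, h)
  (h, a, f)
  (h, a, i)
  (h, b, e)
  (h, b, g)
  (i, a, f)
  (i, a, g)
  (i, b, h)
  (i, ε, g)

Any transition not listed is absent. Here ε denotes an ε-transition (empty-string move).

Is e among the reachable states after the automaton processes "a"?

No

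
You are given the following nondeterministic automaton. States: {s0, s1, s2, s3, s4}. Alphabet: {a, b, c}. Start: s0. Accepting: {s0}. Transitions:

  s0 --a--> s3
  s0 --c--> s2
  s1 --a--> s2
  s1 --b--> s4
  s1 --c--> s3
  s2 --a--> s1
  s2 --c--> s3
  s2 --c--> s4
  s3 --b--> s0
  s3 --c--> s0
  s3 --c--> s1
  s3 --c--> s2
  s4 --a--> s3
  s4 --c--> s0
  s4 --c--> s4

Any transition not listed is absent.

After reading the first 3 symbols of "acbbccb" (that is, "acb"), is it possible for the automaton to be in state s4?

Start in {s0}.
Read 'a': s0→{s3}; now {s3}.
Read 'c': s3→{s0, s1, s2}; now {s0, s1, s2}.
Read 'b': s0→∅, s1→{s4}, s2→∅; now {s4}.
State s4 is in {s4}.

Yes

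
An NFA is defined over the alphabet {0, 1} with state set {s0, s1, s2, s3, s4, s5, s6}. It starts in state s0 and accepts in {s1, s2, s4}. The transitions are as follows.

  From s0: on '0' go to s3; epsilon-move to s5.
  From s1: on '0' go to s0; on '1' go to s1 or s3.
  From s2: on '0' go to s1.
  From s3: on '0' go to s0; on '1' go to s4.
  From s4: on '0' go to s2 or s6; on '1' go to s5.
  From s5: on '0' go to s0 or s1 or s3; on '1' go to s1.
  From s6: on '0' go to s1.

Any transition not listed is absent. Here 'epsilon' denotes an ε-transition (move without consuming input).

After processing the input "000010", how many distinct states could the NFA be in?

4

Start: ε-closure({s0}) = {s0, s5}.
Read '0': s0→{s3}, s5→{s0, s1, s3}; union {s0, s1, s3}; ε-closure = {s0, s1, s3, s5}.
Read '0': s0→{s3}, s1→{s0}, s3→{s0}, s5→{s0, s1, s3}; union {s0, s1, s3}; ε-closure = {s0, s1, s3, s5}.
Read '0': s0→{s3}, s1→{s0}, s3→{s0}, s5→{s0, s1, s3}; union {s0, s1, s3}; ε-closure = {s0, s1, s3, s5}.
Read '0': s0→{s3}, s1→{s0}, s3→{s0}, s5→{s0, s1, s3}; union {s0, s1, s3}; ε-closure = {s0, s1, s3, s5}.
Read '1': s0→∅, s1→{s1, s3}, s3→{s4}, s5→{s1}; now {s1, s3, s4}.
Read '0': s1→{s0}, s3→{s0}, s4→{s2, s6}; union {s0, s2, s6}; ε-closure = {s0, s2, s5, s6}.
That set has 4 states.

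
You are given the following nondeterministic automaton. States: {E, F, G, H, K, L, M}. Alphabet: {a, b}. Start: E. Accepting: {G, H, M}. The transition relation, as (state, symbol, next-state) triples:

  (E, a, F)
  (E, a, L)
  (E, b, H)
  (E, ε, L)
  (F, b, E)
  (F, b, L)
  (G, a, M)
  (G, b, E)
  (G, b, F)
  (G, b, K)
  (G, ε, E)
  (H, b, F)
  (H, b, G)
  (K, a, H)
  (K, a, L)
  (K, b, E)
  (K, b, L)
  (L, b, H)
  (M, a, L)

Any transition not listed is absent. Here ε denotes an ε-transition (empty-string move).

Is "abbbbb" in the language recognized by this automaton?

Yes

Start: ε-closure({E}) = {E, L}.
Read 'a': E→{F, L}, L→∅; now {F, L}.
Read 'b': F→{E, L}, L→{H}; now {E, H, L}.
Read 'b': E→{H}, H→{F, G}, L→{H}; union {F, G, H}; ε-closure = {E, F, G, H, L}.
Read 'b': E→{H}, F→{E, L}, G→{E, F, K}, H→{F, G}, L→{H}; now {E, F, G, H, K, L}.
Read 'b': E→{H}, F→{E, L}, G→{E, F, K}, H→{F, G}, K→{E, L}, L→{H}; now {E, F, G, H, K, L}.
Read 'b': E→{H}, F→{E, L}, G→{E, F, K}, H→{F, G}, K→{E, L}, L→{H}; now {E, F, G, H, K, L}.
The final set {E, F, G, H, K, L} contains the accepting states G, H.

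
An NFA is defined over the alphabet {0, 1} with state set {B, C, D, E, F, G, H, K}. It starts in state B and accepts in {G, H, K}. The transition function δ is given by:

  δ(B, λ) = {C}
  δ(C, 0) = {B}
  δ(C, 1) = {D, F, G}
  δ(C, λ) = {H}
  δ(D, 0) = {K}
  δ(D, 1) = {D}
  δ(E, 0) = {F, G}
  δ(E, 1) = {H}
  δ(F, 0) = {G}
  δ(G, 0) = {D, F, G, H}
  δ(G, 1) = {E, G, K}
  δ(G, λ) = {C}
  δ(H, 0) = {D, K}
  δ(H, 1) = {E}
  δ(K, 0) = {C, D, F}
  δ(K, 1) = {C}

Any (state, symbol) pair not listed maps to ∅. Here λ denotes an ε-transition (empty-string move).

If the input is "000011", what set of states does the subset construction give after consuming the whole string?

{C, D, E, F, G, H, K}

Start: ε-closure({B}) = {B, C, H}.
Read '0': B→∅, C→{B}, H→{D, K}; union {B, D, K}; ε-closure = {B, C, D, H, K}.
Read '0': B→∅, C→{B}, D→{K}, H→{D, K}, K→{C, D, F}; union {B, C, D, F, K}; ε-closure = {B, C, D, F, H, K}.
Read '0': B→∅, C→{B}, D→{K}, F→{G}, H→{D, K}, K→{C, D, F}; union {B, C, D, F, G, K}; ε-closure = {B, C, D, F, G, H, K}.
Read '0': B→∅, C→{B}, D→{K}, F→{G}, G→{D, F, G, H}, H→{D, K}, K→{C, D, F}; now {B, C, D, F, G, H, K}.
Read '1': B→∅, C→{D, F, G}, D→{D}, F→∅, G→{E, G, K}, H→{E}, K→{C}; union {C, D, E, F, G, K}; ε-closure = {C, D, E, F, G, H, K}.
Read '1': C→{D, F, G}, D→{D}, E→{H}, F→∅, G→{E, G, K}, H→{E}, K→{C}; now {C, D, E, F, G, H, K}.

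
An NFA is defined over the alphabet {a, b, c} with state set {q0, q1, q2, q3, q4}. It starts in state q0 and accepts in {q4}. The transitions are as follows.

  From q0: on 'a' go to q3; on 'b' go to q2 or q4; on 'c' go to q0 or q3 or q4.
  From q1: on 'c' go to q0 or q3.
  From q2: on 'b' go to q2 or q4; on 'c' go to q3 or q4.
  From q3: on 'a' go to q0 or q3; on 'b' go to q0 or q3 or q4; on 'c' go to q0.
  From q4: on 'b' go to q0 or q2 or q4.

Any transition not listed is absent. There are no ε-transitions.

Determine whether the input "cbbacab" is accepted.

Yes

Start in {q0}.
Read 'c': {q0} → {q0, q3, q4}.
Read 'b': {q0, q3, q4} → {q0, q2, q3, q4}.
Read 'b': {q0, q2, q3, q4} → {q0, q2, q3, q4}.
Read 'a': {q0, q2, q3, q4} → {q0, q3}.
Read 'c': {q0, q3} → {q0, q3, q4}.
Read 'a': {q0, q3, q4} → {q0, q3}.
Read 'b': {q0, q3} → {q0, q2, q3, q4}.
The final set {q0, q2, q3, q4} contains the accepting state q4.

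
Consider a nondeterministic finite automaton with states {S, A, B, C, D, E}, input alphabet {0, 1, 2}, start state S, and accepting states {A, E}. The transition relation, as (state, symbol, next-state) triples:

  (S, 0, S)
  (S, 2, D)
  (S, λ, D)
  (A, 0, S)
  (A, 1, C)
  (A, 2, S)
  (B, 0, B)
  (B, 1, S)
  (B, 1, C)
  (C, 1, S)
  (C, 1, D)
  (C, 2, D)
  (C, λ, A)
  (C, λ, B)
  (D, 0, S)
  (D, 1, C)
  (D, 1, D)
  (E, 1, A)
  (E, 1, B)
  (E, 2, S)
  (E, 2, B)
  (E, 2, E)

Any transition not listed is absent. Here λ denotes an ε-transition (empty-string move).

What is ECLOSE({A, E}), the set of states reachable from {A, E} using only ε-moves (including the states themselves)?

{A, E}

Begin with {A, E}.
No ε-moves leave this set, so the closure equals the set itself.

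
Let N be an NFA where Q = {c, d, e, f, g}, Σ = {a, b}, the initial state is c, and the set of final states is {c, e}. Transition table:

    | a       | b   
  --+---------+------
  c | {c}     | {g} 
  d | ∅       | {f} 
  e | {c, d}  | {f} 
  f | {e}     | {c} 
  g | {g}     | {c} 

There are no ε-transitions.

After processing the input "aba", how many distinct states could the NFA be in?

Start in {c}.
Read 'a': {c} → {c}.
Read 'b': {c} → {g}.
Read 'a': {g} → {g}.
That set has 1 state.

1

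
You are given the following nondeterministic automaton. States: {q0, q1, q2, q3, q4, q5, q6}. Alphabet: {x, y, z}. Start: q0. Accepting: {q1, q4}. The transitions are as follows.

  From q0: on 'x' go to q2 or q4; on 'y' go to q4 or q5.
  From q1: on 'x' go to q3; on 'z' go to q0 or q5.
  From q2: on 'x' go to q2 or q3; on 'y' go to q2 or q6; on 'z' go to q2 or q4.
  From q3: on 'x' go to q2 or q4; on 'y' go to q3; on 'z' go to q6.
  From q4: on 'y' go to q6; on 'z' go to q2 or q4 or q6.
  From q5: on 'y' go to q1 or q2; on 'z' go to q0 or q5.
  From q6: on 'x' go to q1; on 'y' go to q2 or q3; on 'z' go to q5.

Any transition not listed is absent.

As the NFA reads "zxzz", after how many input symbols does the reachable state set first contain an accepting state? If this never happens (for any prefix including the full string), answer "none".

none

Start in {q0}.
Read 'z': {q0} → ∅.
The set is empty and remains empty for the remaining 3 symbols.
No reachable set along the way intersects F.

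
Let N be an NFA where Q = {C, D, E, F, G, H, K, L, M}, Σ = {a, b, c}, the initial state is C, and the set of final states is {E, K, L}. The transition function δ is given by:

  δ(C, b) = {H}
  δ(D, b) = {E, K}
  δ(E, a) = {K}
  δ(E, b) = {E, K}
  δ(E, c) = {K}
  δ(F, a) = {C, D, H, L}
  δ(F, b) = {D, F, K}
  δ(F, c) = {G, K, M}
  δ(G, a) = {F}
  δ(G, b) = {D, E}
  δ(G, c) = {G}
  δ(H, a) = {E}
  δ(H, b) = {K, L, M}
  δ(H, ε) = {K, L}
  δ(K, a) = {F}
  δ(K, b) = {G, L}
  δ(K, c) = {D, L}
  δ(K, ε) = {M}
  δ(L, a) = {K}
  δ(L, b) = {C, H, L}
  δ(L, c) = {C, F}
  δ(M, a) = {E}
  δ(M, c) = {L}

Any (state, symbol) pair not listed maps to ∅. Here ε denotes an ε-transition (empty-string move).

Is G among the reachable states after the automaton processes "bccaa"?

No

Start in {C}.
Read 'b': {C} → {H, K, L, M}.
Read 'c': {H, K, L, M} → {C, D, F, L}.
Read 'c': {C, D, F, L} → {C, F, G, K, M}.
Read 'a': {C, F, G, K, M} → {C, D, E, F, H, K, L, M}.
Read 'a': {C, D, E, F, H, K, L, M} → {C, D, E, F, H, K, L, M}.
State G is not in {C, D, E, F, H, K, L, M}.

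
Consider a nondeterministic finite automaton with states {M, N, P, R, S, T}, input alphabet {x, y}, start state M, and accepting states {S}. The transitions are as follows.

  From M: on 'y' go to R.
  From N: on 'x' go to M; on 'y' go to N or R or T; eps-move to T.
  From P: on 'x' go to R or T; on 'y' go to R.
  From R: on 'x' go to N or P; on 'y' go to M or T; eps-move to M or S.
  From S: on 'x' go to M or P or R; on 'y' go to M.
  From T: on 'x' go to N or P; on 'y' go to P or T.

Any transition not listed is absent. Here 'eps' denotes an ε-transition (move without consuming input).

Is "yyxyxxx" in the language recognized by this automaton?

Yes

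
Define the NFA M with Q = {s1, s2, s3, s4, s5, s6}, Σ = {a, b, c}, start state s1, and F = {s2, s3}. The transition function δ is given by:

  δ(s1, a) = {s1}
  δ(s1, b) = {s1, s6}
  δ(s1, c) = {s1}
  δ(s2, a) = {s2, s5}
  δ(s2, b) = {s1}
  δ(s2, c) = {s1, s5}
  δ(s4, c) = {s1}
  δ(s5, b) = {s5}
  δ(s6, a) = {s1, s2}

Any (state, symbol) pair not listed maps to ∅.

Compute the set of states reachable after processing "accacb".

{s1, s6}

Start in {s1}.
Read 'a': {s1} → {s1}.
Read 'c': {s1} → {s1}.
Read 'c': {s1} → {s1}.
Read 'a': {s1} → {s1}.
Read 'c': {s1} → {s1}.
Read 'b': {s1} → {s1, s6}.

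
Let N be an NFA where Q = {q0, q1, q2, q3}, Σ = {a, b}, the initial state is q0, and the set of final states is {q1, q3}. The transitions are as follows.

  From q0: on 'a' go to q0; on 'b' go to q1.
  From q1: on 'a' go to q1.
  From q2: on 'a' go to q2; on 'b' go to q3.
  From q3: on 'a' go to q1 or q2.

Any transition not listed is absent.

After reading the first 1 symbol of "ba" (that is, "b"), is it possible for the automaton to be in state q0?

Start in {q0}.
Read 'b': q0→{q1}; now {q1}.
State q0 is not in {q1}.

No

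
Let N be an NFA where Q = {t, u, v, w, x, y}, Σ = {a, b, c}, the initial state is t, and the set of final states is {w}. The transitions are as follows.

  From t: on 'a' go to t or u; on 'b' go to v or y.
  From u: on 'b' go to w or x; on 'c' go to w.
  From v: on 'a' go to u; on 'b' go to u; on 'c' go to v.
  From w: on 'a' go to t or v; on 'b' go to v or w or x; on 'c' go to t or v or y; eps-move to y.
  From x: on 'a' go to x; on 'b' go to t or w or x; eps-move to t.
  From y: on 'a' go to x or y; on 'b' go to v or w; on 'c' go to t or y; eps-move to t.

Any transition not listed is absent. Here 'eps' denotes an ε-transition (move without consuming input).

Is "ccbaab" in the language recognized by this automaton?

No

Start in {t}.
Read 'c': {t} → ∅.
The set is empty and remains empty for the remaining 5 symbols.
The final set ∅ contains no accepting state.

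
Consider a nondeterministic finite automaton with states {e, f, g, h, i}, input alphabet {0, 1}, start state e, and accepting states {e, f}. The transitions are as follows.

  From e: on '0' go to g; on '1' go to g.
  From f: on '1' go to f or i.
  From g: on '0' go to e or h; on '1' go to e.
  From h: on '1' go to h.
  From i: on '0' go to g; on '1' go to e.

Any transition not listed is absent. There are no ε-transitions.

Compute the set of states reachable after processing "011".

{g}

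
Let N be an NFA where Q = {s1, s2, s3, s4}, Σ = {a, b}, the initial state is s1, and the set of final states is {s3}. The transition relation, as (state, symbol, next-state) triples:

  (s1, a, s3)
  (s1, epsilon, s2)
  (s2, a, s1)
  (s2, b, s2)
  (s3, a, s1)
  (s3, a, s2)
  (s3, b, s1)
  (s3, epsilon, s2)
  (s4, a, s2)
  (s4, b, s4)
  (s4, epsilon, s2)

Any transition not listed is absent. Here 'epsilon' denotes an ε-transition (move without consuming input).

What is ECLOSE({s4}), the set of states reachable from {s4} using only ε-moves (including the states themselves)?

Begin with {s4}.
ε-move s4 → s2; add s2.

{s2, s4}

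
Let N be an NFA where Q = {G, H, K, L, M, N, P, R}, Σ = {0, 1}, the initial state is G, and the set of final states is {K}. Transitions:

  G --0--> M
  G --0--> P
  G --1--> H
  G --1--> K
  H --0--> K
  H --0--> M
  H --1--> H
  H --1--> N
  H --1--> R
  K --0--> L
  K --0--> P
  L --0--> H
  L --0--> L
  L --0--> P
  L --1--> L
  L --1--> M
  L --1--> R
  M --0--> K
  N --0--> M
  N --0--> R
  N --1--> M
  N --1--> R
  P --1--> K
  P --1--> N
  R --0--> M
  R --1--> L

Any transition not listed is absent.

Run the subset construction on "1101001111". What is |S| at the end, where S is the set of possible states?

Start in {G}.
Read '1': G→{H, K}; now {H, K}.
Read '1': H→{H, N, R}, K→∅; now {H, N, R}.
Read '0': H→{K, M}, N→{M, R}, R→{M}; now {K, M, R}.
Read '1': K→∅, M→∅, R→{L}; now {L}.
Read '0': L→{H, L, P}; now {H, L, P}.
Read '0': H→{K, M}, L→{H, L, P}, P→∅; now {H, K, L, M, P}.
Read '1': H→{H, N, R}, K→∅, L→{L, M, R}, M→∅, P→{K, N}; now {H, K, L, M, N, R}.
Read '1': H→{H, N, R}, K→∅, L→{L, M, R}, M→∅, N→{M, R}, R→{L}; now {H, L, M, N, R}.
Read '1': H→{H, N, R}, L→{L, M, R}, M→∅, N→{M, R}, R→{L}; now {H, L, M, N, R}.
Read '1': H→{H, N, R}, L→{L, M, R}, M→∅, N→{M, R}, R→{L}; now {H, L, M, N, R}.
That set has 5 states.

5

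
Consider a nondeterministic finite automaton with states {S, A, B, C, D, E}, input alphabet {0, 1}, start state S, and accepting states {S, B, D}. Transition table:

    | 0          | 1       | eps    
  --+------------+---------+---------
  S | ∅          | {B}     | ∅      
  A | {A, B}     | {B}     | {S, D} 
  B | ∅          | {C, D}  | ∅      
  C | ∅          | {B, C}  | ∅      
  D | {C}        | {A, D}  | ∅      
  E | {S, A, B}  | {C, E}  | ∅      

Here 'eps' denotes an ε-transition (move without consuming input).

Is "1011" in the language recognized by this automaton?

No

Start in {S}.
Read '1': {S} → {B}.
Read '0': {B} → ∅.
The set is empty and remains empty for the remaining 2 symbols.
The final set ∅ contains no accepting state.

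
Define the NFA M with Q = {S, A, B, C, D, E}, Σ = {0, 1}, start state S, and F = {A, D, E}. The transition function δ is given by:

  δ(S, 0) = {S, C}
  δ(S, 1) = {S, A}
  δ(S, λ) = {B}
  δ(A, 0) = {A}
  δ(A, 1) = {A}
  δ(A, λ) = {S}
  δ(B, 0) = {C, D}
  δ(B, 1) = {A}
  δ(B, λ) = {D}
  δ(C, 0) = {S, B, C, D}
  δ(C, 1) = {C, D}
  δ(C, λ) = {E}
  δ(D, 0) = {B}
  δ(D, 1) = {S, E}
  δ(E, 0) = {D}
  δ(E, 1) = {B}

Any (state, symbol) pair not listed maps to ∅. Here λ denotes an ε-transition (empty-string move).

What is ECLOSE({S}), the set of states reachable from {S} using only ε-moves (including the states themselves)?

Begin with {S}.
ε-move S → B; add B.
ε-move B → D; add D.

{S, B, D}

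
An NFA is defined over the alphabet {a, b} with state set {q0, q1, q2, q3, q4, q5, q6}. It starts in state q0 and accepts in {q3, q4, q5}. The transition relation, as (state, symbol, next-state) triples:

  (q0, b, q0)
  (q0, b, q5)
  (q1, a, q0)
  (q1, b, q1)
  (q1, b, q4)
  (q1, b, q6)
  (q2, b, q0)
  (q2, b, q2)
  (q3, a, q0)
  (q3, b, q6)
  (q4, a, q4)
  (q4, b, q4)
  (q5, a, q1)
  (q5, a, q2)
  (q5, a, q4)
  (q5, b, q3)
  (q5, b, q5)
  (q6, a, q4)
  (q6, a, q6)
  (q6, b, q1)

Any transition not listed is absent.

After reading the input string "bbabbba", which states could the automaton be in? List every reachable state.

{q0, q1, q2, q4, q6}

Start in {q0}.
Read 'b': q0→{q0, q5}; now {q0, q5}.
Read 'b': q0→{q0, q5}, q5→{q3, q5}; now {q0, q3, q5}.
Read 'a': q0→∅, q3→{q0}, q5→{q1, q2, q4}; now {q0, q1, q2, q4}.
Read 'b': q0→{q0, q5}, q1→{q1, q4, q6}, q2→{q0, q2}, q4→{q4}; now {q0, q1, q2, q4, q5, q6}.
Read 'b': q0→{q0, q5}, q1→{q1, q4, q6}, q2→{q0, q2}, q4→{q4}, q5→{q3, q5}, q6→{q1}; now {q0, q1, q2, q3, q4, q5, q6}.
Read 'b': q0→{q0, q5}, q1→{q1, q4, q6}, q2→{q0, q2}, q3→{q6}, q4→{q4}, q5→{q3, q5}, q6→{q1}; now {q0, q1, q2, q3, q4, q5, q6}.
Read 'a': q0→∅, q1→{q0}, q2→∅, q3→{q0}, q4→{q4}, q5→{q1, q2, q4}, q6→{q4, q6}; now {q0, q1, q2, q4, q6}.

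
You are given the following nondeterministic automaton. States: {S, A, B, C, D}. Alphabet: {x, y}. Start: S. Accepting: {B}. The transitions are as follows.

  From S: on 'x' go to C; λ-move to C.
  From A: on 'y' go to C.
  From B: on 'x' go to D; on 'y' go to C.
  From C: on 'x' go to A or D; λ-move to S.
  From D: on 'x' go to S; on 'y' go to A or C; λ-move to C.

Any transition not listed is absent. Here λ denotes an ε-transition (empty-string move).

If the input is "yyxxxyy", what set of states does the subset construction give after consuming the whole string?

∅

Start: ε-closure({S}) = {S, C}.
Read 'y': {S, C} → ∅.
The set is empty and remains empty for the remaining 6 symbols.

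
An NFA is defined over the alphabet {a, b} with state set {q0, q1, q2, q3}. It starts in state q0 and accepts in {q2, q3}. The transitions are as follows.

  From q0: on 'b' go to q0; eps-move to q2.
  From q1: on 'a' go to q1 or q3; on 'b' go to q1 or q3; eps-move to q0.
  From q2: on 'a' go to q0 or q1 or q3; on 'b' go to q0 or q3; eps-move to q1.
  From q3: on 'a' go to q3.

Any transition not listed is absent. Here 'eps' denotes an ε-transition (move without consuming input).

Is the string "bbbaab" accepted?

Yes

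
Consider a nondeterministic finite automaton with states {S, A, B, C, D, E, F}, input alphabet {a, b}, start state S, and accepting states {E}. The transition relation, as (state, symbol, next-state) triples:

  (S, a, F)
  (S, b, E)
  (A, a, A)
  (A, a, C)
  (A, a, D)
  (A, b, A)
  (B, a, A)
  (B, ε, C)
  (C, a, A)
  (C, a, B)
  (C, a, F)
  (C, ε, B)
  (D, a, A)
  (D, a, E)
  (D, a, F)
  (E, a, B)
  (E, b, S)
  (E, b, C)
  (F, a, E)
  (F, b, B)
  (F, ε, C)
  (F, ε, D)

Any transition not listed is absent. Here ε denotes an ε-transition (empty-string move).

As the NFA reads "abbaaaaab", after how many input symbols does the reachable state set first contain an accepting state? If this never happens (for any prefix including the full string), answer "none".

Start in {S}.
Read 'a': S→{F}; union {F}; ε-closure = {B, C, D, F}.
Read 'b': B→∅, C→∅, D→∅, F→{B}; union {B}; ε-closure = {B, C}.
Read 'b': B→∅, C→∅; now ∅.
The set is empty and remains empty for the remaining 6 symbols.
No reachable set along the way intersects F.

none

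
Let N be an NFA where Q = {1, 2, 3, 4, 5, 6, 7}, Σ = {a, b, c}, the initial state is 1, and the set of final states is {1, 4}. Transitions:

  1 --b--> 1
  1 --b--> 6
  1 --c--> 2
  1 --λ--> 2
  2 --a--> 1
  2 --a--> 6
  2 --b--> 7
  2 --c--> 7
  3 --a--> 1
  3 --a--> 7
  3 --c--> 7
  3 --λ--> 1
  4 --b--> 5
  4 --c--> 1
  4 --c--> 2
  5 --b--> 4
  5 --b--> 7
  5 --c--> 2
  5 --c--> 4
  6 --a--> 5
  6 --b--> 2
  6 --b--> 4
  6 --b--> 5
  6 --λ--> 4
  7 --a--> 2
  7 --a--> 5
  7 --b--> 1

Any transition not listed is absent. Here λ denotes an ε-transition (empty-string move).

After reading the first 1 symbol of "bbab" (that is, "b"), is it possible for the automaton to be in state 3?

No

Start: ε-closure({1}) = {1, 2}.
Read 'b': 1→{1, 6}, 2→{7}; union {1, 6, 7}; ε-closure = {1, 2, 4, 6, 7}.
State 3 is not in {1, 2, 4, 6, 7}.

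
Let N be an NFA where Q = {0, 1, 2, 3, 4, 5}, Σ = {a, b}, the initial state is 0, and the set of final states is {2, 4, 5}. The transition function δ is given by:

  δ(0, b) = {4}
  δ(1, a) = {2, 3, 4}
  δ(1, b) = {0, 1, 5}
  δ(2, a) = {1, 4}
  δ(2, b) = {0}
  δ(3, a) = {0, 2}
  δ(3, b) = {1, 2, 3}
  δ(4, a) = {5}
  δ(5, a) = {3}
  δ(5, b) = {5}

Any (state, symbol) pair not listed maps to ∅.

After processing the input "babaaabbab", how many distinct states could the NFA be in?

5

Start in {0}.
Read 'b': {0} → {4}.
Read 'a': {4} → {5}.
Read 'b': {5} → {5}.
Read 'a': {5} → {3}.
Read 'a': {3} → {0, 2}.
Read 'a': {0, 2} → {1, 4}.
Read 'b': {1, 4} → {0, 1, 5}.
Read 'b': {0, 1, 5} → {0, 1, 4, 5}.
Read 'a': {0, 1, 4, 5} → {2, 3, 4, 5}.
Read 'b': {2, 3, 4, 5} → {0, 1, 2, 3, 5}.
That set has 5 states.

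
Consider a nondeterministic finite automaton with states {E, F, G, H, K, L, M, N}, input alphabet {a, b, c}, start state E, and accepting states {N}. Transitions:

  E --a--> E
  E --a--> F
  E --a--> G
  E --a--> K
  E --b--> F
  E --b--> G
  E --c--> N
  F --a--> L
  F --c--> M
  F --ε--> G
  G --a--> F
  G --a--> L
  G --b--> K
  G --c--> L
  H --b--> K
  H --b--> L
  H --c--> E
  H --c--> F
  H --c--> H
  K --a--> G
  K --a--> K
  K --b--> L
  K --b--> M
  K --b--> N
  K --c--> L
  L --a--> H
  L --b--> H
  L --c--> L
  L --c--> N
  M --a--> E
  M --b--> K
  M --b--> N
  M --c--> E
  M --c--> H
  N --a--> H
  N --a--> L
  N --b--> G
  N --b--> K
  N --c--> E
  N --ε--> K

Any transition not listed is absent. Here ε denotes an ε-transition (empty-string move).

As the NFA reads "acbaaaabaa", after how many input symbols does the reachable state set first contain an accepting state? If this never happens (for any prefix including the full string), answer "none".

2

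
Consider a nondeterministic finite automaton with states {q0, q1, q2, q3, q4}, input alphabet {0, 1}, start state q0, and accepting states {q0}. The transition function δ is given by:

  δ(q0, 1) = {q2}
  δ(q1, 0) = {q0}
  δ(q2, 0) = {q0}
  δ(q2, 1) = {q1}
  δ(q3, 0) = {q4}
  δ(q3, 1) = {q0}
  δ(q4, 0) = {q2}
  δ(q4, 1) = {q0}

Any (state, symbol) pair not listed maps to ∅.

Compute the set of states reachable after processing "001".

∅

Start in {q0}.
Read '0': {q0} → ∅.
The set is empty and remains empty for the remaining 2 symbols.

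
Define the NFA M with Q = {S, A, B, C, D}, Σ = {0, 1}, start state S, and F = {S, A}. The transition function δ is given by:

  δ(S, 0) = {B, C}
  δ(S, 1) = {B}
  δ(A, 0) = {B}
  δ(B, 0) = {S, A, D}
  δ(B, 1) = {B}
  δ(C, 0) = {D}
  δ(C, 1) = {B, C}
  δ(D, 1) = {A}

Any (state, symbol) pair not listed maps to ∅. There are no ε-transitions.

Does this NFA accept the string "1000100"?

Start in {S}.
Read '1': S→{B}; now {B}.
Read '0': B→{S, A, D}; now {S, A, D}.
Read '0': S→{B, C}, A→{B}, D→∅; now {B, C}.
Read '0': B→{S, A, D}, C→{D}; now {S, A, D}.
Read '1': S→{B}, A→∅, D→{A}; now {A, B}.
Read '0': A→{B}, B→{S, A, D}; now {S, A, B, D}.
Read '0': S→{B, C}, A→{B}, B→{S, A, D}, D→∅; now {S, A, B, C, D}.
The final set {S, A, B, C, D} contains the accepting states S, A.

Yes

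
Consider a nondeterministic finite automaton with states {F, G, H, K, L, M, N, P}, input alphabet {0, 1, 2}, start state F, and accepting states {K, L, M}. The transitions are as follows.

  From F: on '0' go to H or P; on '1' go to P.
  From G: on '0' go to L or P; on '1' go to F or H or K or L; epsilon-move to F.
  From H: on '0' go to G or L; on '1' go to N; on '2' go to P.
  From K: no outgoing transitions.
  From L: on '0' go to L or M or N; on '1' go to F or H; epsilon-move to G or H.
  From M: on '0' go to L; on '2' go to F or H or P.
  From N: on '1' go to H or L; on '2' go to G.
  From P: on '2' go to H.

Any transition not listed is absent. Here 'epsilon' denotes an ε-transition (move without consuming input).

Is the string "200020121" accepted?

No

Start in {F}.
Read '2': {F} → ∅.
The set is empty and remains empty for the remaining 8 symbols.
The final set ∅ contains no accepting state.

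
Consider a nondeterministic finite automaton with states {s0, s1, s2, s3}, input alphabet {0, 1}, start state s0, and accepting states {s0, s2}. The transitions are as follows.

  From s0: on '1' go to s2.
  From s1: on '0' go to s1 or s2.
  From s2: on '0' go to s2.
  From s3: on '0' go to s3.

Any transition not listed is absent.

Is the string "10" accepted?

Yes

Start in {s0}.
Read '1': s0→{s2}; now {s2}.
Read '0': s2→{s2}; now {s2}.
The final set {s2} contains the accepting state s2.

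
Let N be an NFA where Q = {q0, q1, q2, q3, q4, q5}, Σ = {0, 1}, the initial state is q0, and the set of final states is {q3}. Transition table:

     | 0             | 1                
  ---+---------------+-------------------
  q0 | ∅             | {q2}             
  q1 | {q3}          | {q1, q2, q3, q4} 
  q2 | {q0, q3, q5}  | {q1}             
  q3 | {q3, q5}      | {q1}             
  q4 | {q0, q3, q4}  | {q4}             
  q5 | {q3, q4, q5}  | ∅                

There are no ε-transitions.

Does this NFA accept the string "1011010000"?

Yes

Start in {q0}.
Read '1': q0→{q2}; now {q2}.
Read '0': q2→{q0, q3, q5}; now {q0, q3, q5}.
Read '1': q0→{q2}, q3→{q1}, q5→∅; now {q1, q2}.
Read '1': q1→{q1, q2, q3, q4}, q2→{q1}; now {q1, q2, q3, q4}.
Read '0': q1→{q3}, q2→{q0, q3, q5}, q3→{q3, q5}, q4→{q0, q3, q4}; now {q0, q3, q4, q5}.
Read '1': q0→{q2}, q3→{q1}, q4→{q4}, q5→∅; now {q1, q2, q4}.
Read '0': q1→{q3}, q2→{q0, q3, q5}, q4→{q0, q3, q4}; now {q0, q3, q4, q5}.
Read '0': q0→∅, q3→{q3, q5}, q4→{q0, q3, q4}, q5→{q3, q4, q5}; now {q0, q3, q4, q5}.
Read '0': q0→∅, q3→{q3, q5}, q4→{q0, q3, q4}, q5→{q3, q4, q5}; now {q0, q3, q4, q5}.
Read '0': q0→∅, q3→{q3, q5}, q4→{q0, q3, q4}, q5→{q3, q4, q5}; now {q0, q3, q4, q5}.
The final set {q0, q3, q4, q5} contains the accepting state q3.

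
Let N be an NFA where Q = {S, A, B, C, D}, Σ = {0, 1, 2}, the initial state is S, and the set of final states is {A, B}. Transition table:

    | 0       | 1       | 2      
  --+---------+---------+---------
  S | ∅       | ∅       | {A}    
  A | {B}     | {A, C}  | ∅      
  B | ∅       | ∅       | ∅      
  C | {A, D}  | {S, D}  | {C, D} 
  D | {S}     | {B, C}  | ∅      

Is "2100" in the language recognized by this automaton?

Yes

Start in {S}.
Read '2': S→{A}; now {A}.
Read '1': A→{A, C}; now {A, C}.
Read '0': A→{B}, C→{A, D}; now {A, B, D}.
Read '0': A→{B}, B→∅, D→{S}; now {S, B}.
The final set {S, B} contains the accepting state B.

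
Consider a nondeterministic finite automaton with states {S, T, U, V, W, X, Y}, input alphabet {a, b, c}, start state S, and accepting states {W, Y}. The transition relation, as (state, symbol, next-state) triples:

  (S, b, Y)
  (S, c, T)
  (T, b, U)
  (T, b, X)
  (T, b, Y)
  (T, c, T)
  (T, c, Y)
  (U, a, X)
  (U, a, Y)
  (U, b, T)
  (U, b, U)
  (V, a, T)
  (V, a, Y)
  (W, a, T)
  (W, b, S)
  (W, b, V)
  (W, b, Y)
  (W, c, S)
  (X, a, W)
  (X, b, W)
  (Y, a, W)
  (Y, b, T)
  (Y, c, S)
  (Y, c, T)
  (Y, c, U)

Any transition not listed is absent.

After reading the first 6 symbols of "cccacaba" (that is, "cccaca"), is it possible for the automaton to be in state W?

No

Start in {S}.
Read 'c': {S} → {T}.
Read 'c': {T} → {T, Y}.
Read 'c': {T, Y} → {S, T, U, Y}.
Read 'a': {S, T, U, Y} → {W, X, Y}.
Read 'c': {W, X, Y} → {S, T, U}.
Read 'a': {S, T, U} → {X, Y}.
State W is not in {X, Y}.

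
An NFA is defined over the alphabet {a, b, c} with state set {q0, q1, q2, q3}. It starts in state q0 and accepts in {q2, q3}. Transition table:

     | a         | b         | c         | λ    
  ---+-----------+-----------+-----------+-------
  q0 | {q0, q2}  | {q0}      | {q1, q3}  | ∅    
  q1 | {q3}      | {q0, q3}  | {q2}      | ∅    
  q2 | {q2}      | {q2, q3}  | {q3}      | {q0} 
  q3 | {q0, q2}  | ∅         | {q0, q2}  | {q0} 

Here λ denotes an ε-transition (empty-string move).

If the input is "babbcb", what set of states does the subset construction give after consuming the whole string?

{q0, q2, q3}

Start in {q0}.
Read 'b': {q0} → {q0}.
Read 'a': {q0} → {q0, q2}.
Read 'b': {q0, q2} → {q0, q2, q3}.
Read 'b': {q0, q2, q3} → {q0, q2, q3}.
Read 'c': {q0, q2, q3} → {q0, q1, q2, q3}.
Read 'b': {q0, q1, q2, q3} → {q0, q2, q3}.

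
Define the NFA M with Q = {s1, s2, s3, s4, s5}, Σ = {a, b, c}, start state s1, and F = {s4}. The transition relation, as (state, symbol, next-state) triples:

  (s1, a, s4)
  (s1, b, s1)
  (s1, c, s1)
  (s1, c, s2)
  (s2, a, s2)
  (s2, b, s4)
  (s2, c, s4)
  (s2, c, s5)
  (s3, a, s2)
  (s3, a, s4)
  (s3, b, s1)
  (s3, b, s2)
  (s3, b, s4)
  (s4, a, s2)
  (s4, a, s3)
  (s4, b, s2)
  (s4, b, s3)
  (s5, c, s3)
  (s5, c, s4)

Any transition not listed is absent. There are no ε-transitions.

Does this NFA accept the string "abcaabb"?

Yes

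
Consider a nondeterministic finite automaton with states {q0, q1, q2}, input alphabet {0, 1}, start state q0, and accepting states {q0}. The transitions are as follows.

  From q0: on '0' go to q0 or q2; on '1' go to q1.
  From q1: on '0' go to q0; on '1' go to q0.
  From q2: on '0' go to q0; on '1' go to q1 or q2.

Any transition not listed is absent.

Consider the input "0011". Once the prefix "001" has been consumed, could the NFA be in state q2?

Start in {q0}.
Read '0': q0→{q0, q2}; now {q0, q2}.
Read '0': q0→{q0, q2}, q2→{q0}; now {q0, q2}.
Read '1': q0→{q1}, q2→{q1, q2}; now {q1, q2}.
State q2 is in {q1, q2}.

Yes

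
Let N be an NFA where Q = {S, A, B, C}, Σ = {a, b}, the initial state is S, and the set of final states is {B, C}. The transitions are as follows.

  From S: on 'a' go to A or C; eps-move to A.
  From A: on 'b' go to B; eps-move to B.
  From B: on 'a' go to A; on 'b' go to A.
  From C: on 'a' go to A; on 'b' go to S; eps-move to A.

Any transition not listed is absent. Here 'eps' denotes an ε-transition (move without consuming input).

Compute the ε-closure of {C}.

Begin with {C}.
ε-move C → A; add A.
ε-move A → B; add B.

{A, B, C}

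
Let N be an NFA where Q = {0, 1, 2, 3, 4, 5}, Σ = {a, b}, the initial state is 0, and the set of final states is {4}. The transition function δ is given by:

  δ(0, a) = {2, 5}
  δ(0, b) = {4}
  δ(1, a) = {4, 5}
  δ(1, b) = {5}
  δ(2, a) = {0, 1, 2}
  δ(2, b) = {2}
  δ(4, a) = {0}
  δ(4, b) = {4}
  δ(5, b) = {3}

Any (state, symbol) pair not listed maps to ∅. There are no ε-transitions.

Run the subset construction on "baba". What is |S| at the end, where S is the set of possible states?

1

Start in {0}.
Read 'b': {0} → {4}.
Read 'a': {4} → {0}.
Read 'b': {0} → {4}.
Read 'a': {4} → {0}.
That set has 1 state.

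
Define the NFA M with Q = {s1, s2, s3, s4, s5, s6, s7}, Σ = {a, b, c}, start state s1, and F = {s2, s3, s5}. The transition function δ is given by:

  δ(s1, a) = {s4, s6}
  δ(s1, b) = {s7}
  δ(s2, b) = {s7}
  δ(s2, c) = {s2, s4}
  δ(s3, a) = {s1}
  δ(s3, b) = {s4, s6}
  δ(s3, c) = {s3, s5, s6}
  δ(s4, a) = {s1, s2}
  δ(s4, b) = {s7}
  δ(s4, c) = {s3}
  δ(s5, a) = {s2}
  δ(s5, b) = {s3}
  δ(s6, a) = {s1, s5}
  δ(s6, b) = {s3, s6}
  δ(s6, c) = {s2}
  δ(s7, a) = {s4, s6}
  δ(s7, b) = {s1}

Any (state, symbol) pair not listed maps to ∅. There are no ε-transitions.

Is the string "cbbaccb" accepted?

No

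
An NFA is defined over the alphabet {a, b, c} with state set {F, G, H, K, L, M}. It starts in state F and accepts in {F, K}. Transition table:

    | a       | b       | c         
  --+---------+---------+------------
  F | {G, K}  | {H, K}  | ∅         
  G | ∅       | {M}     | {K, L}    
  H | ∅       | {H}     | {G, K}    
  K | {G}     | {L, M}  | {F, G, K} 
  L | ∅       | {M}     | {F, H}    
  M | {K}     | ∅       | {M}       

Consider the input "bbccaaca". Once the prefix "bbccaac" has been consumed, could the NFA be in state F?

Start in {F}.
Read 'b': F→{H, K}; now {H, K}.
Read 'b': H→{H}, K→{L, M}; now {H, L, M}.
Read 'c': H→{G, K}, L→{F, H}, M→{M}; now {F, G, H, K, M}.
Read 'c': F→∅, G→{K, L}, H→{G, K}, K→{F, G, K}, M→{M}; now {F, G, K, L, M}.
Read 'a': F→{G, K}, G→∅, K→{G}, L→∅, M→{K}; now {G, K}.
Read 'a': G→∅, K→{G}; now {G}.
Read 'c': G→{K, L}; now {K, L}.
State F is not in {K, L}.

No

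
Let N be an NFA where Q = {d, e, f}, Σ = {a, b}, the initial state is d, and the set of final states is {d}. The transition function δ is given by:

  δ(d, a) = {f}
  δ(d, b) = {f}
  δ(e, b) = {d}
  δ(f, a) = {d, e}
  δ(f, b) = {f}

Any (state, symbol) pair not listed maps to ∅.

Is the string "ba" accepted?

Yes

Start in {d}.
Read 'b': {d} → {f}.
Read 'a': {f} → {d, e}.
The final set {d, e} contains the accepting state d.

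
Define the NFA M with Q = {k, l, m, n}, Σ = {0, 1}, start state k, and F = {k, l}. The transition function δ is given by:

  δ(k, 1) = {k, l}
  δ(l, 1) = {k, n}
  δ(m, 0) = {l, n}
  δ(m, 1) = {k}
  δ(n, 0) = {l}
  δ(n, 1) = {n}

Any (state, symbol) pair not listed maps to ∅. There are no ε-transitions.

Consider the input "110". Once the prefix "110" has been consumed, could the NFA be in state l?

Yes

Start in {k}.
Read '1': k→{k, l}; now {k, l}.
Read '1': k→{k, l}, l→{k, n}; now {k, l, n}.
Read '0': k→∅, l→∅, n→{l}; now {l}.
State l is in {l}.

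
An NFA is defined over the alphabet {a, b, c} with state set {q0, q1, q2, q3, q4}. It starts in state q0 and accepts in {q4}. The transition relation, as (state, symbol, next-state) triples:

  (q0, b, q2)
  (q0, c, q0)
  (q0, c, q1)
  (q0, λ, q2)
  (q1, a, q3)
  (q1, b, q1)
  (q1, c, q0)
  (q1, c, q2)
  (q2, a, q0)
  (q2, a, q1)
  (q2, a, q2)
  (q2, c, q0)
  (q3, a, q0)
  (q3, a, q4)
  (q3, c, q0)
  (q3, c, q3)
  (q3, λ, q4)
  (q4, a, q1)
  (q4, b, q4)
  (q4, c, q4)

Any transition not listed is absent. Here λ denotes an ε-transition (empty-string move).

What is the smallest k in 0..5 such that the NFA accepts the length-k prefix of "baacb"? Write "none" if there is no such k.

Start: ε-closure({q0}) = {q0, q2}.
Read 'b': q0→{q2}, q2→∅; now {q2}.
Read 'a': q2→{q0, q1, q2}; now {q0, q1, q2}.
Read 'a': q0→∅, q1→{q3}, q2→{q0, q1, q2}; union {q0, q1, q2, q3}; ε-closure = {q0, q1, q2, q3, q4}.
None of the earlier sets intersect F, but {q0, q1, q2, q3, q4} does.

3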